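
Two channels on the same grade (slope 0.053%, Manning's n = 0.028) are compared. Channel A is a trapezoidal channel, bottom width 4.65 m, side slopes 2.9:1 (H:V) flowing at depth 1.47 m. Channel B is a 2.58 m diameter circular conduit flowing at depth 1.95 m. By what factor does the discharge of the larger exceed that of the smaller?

3.55

Channel A: With bottom width b = 4.65 m and side slope z = 2.9: A = (b + zy)y = (4.65 + 2.9×1.47)×1.47 = 13.1 m²; P = b + 2y√(1+z²) = 4.65 + 2×1.47×3.068 = 13.67 m. Hydraulic radius R = A/P = 13.1/13.67 = 0.9586 m. Q_A = (1/0.028)·13.1·0.9586^(2/3)·√0.00053 = 10.47 m³/s.
Channel B: For a circular section of diameter D = 2.58 m at depth y = 1.95 m, the central angle is θ = 2 arccos(1 − 2y/D) = 4.216 rad. Then A = (D²/8)(θ − sin θ) = 4.239 m² and P = Dθ/2 = 5.438 m. Hydraulic radius R = A/P = 4.239/5.438 = 0.7795 m. Q_B = (1/0.028)·4.239·0.7795^(2/3)·√0.00053 = 2.952 m³/s.
The larger discharge is 10.47 m³/s and the smaller is 2.952 m³/s; the ratio is 3.55.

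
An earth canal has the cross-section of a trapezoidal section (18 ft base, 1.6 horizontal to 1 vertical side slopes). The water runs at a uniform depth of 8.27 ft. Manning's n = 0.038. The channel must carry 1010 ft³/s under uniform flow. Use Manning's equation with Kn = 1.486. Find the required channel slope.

With bottom width b = 18 ft and side slope z = 1.6: A = (b + zy)y = (18 + 1.6×8.27)×8.27 = 258.3 ft²; P = b + 2y√(1+z²) = 18 + 2×8.27×1.887 = 49.21 ft.
Hydraulic radius R = A/P = 258.3/49.21 = 5.249 ft.
From Manning's equation, S = [nQ / (1.486 A R^(2/3))]² = [0.038 × 1010 / (1.486 × 258.3 × 5.249^(2/3))]² = 0.0011.

S = 0.0011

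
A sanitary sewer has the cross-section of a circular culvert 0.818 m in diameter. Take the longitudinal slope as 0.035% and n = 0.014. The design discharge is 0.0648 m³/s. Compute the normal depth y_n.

Manning's equation rearranged: A R^(2/3) = nQ / (1·√S) = 0.014 × 0.0648 / (√0.00035) = 0.04849.
At y = 0.209 m: A R^(2/3) = 0.02609 — short.
At y = 0.353 m: A R^(2/3) = 0.07052 — over.
At y = 0.288 m: A R^(2/3) = 0.0485 — matches.

y_n = 0.288 m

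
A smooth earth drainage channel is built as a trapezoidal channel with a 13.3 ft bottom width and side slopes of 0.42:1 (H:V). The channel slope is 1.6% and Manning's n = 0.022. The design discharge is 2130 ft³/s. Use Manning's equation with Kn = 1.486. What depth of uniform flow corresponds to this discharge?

y_n = 6.43 ft

Manning's equation rearranged: A R^(2/3) = nQ / (1.486·√S) = 0.022 × 2130 / (1.486 × √0.016) = 249.3.
Trying y = 7.77 ft: A R^(2/3) = 338.6 — high.
Trying y = 6.43 ft: A R^(2/3) = 249.5 — close enough.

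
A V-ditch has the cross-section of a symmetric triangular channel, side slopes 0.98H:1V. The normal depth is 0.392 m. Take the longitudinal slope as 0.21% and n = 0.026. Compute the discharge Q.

For a triangular section with side slope z = 0.98: A = zy² = 0.98×0.392² = 0.1506 m²; P = 2y√(1+z²) = 2×0.392×1.4 = 1.098 m.
Hydraulic radius R = A/P = 0.1506/1.098 = 0.1372 m.
Manning's equation: Q = (1/n) A R^(2/3) S^(1/2) = (1/0.026) × 0.1506 × 0.1372^(2/3) × 0.0021^(1/2) = 0.0706 m³/s.

Q = 0.0706 m³/s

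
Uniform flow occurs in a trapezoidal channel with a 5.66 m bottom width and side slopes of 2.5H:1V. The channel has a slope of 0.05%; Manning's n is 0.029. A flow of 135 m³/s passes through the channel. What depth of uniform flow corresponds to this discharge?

y_n = 4.94 m

Manning's equation rearranged: A R^(2/3) = nQ / (1·√S) = 0.029 × 135 / (√0.0005) = 175.1.
Try y = 4.4 m: A R^(2/3) = 134.9 — low.
Try y = 4.94 m: A R^(2/3) = 175 — matches.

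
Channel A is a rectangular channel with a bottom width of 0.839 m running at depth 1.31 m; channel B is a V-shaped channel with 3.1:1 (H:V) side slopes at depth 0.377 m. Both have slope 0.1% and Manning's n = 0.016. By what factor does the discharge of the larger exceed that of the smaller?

3.65

Channel A: Flow area A = b·y = 0.839 × 1.31 = 1.099 m². Wetted perimeter P = b + 2y = 0.839 + 2×1.31 = 3.459 m. Hydraulic radius R = A/P = 1.099/3.459 = 0.3177 m. Q_A = (1/0.016)·1.099·0.3177^(2/3)·√0.001 = 1.012 m³/s.
Channel B: For a triangular section with side slope z = 3.1: A = zy² = 3.1×0.377² = 0.4406 m²; P = 2y√(1+z²) = 2×0.377×3.257 = 2.456 m. Hydraulic radius R = A/P = 0.4406/2.456 = 0.1794 m. Q_B = (1/0.016)·0.4406·0.1794^(2/3)·√0.001 = 0.277 m³/s.
The larger discharge is 1.012 m³/s and the smaller is 0.277 m³/s; the ratio is 3.65.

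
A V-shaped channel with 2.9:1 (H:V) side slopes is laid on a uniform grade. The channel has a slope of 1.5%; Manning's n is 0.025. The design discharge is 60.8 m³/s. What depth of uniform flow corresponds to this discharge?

y_n = 2.08 m

Manning's equation rearranged: A R^(2/3) = nQ / (1·√S) = 0.025 × 60.8 / (√0.015) = 12.41.
At y = 1.62 m: A R^(2/3) = 6.37 — short.
At y = 2.58 m: A R^(2/3) = 22.03 — over.
At y = 2.08 m: A R^(2/3) = 12.41 — matches.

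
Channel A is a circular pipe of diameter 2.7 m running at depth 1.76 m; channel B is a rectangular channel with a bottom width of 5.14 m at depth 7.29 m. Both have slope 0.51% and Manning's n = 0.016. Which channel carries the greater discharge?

Channel A: For a circular section of diameter D = 2.7 m at depth y = 1.76 m, the central angle is θ = 2 arccos(1 − 2y/D) = 3.759 rad. Then A = (D²/8)(θ − sin θ) = 3.953 m² and P = Dθ/2 = 5.074 m. Hydraulic radius R = A/P = 3.953/5.074 = 0.7789 m. Q_A = (1/0.016)·3.953·0.7789^(2/3)·√0.0051 = 14.93 m³/s.
Channel B: Flow area A = b·y = 5.14 × 7.29 = 37.47 m². Wetted perimeter P = b + 2y = 5.14 + 2×7.29 = 19.72 m. Hydraulic radius R = A/P = 37.47/19.72 = 1.9 m. Q_B = (1/0.016)·37.47·1.9^(2/3)·√0.0051 = 256.6 m³/s.
Q_A = 14.93 m³/s vs Q_B = 256.6 m³/s, so channel B carries more.

channel B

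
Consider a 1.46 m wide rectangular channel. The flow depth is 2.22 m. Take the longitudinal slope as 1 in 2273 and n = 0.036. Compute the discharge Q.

Q = 1.27 m³/s

Flow area A = b·y = 1.46 × 2.22 = 3.241 m². Wetted perimeter P = b + 2y = 1.46 + 2×2.22 = 5.9 m.
Hydraulic radius R = A/P = 3.241/5.9 = 0.5494 m.
Manning's equation: Q = (1/n) A R^(2/3) S^(1/2) = (1/0.036) × 3.241 × 0.5494^(2/3) × 0.0004399^(1/2) = 1.27 m³/s.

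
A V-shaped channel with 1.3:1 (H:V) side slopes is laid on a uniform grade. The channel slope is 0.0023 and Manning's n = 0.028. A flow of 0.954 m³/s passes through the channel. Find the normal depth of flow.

y_n = 0.917 m

Manning's equation rearranged: A R^(2/3) = nQ / (1·√S) = 0.028 × 0.954 / (√0.0023) = 0.557.
Try y = 0.795 m: A R^(2/3) = 0.3804 — low.
Try y = 1.1 m: A R^(2/3) = 0.9044 — high.
Try y = 0.917 m: A R^(2/3) = 0.5567 — ≈ 0.557.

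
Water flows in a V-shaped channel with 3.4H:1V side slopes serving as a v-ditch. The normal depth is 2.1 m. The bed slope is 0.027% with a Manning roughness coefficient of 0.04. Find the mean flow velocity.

V = 0.413 m/s

For a triangular section with side slope z = 3.4: A = zy² = 3.4×2.1² = 14.99 m²; P = 2y√(1+z²) = 2×2.1×3.544 = 14.88 m.
Hydraulic radius R = A/P = 14.99/14.88 = 1.007 m.
From Manning's equation, V = (1/n) R^(2/3) S^(1/2) = (1/0.04) × 1.007^(2/3) × 0.00027^(1/2) = 0.413 m/s.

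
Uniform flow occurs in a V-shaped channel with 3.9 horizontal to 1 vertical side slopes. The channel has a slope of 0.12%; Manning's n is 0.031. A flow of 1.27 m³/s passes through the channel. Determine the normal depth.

Manning's equation rearranged: A R^(2/3) = nQ / (1·√S) = 0.031 × 1.27 / (√0.0012) = 1.137.
Try y = 0.935 m: A R^(2/3) = 2.011 — too large.
Try y = 0.755 m: A R^(2/3) = 1.137 — ≈ 1.137.

y_n = 0.755 m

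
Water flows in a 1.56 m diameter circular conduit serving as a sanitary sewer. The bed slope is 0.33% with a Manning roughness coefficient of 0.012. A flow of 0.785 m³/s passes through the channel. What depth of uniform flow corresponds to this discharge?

Manning's equation rearranged: A R^(2/3) = nQ / (1·√S) = 0.012 × 0.785 / (√0.0033) = 0.164.
Trying y = 0.37 m: A R^(2/3) = 0.1259 — short.
Trying y = 0.523 m: A R^(2/3) = 0.2473 — over.
Trying y = 0.423 m: A R^(2/3) = 0.1641 — ≈ 0.164.

y_n = 0.423 m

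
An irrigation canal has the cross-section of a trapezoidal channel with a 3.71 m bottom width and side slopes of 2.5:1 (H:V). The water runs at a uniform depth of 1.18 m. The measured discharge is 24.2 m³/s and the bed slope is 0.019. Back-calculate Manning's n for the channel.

n = 0.038

With bottom width b = 3.71 m and side slope z = 2.5: A = (b + zy)y = (3.71 + 2.5×1.18)×1.18 = 7.859 m²; P = b + 2y√(1+z²) = 3.71 + 2×1.18×2.693 = 10.06 m.
Hydraulic radius R = A/P = 7.859/10.06 = 0.7808 m.
Rearranging Manning's equation: n = (1/Q) A R^(2/3) S^(1/2) = (1/24.2) × 7.859 × 0.7808^(2/3) × √0.019 = 0.038.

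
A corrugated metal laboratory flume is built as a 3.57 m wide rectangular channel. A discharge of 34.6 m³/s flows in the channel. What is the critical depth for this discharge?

y_c = 2.12 m

For a rectangular channel, critical depth y_c = (q²/g)^(1/3) where q = Q/b = 34.6/3.57 = 9.692 m²/s.
So y_c = (9.692²/9.81)^(1/3) = 2.12 m.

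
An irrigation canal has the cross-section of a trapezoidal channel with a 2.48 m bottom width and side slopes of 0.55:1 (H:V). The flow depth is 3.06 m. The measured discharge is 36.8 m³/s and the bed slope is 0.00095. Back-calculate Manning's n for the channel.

With bottom width b = 2.48 m and side slope z = 0.55: A = (b + zy)y = (2.48 + 0.55×3.06)×3.06 = 12.74 m²; P = b + 2y√(1+z²) = 2.48 + 2×3.06×1.141 = 9.465 m.
Hydraulic radius R = A/P = 12.74/9.465 = 1.346 m.
Rearranging Manning's equation: n = (1/Q) A R^(2/3) S^(1/2) = (1/36.8) × 12.74 × 1.346^(2/3) × √0.00095 = 0.013.

n = 0.013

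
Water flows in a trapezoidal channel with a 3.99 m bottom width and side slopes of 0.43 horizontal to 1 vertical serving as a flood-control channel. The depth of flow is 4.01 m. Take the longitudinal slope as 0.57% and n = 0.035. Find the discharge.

With bottom width b = 3.99 m and side slope z = 0.43: A = (b + zy)y = (3.99 + 0.43×4.01)×4.01 = 22.91 m²; P = b + 2y√(1+z²) = 3.99 + 2×4.01×1.089 = 12.72 m.
Hydraulic radius R = A/P = 22.91/12.72 = 1.801 m.
Manning's equation: Q = (1/n) A R^(2/3) S^(1/2) = (1/0.035) × 22.91 × 1.801^(2/3) × 0.0057^(1/2) = 73.2 m³/s.

Q = 73.2 m³/s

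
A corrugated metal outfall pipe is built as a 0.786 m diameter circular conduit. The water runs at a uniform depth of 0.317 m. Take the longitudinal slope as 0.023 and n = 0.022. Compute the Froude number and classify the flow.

supercritical

For a circular section of diameter D = 0.786 m at depth y = 0.317 m, the central angle is θ = 2 arccos(1 − 2y/D) = 2.752 rad. Then A = (D²/8)(θ − sin θ) = 0.1832 m² and P = Dθ/2 = 1.082 m.
Hydraulic radius R = A/P = 0.1832/1.082 = 0.1694 m.
V = (1/n) R^(2/3) √S = (1/0.022) × 0.1694^(2/3) × √0.023 = 2.111 m/s. Hydraulic depth D_h = A/T = 0.1832/0.7712 = 0.2376 m.
Froude number Fr = V/√(g·D_h) = 2.111/√(9.81×0.2376) = 1.38, which is greater than 1, so the flow is supercritical.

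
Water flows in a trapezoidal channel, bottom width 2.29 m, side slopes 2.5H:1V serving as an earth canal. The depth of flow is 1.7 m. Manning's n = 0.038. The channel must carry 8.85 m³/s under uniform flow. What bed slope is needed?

With bottom width b = 2.29 m and side slope z = 2.5: A = (b + zy)y = (2.29 + 2.5×1.7)×1.7 = 11.12 m²; P = b + 2y√(1+z²) = 2.29 + 2×1.7×2.693 = 11.44 m.
Hydraulic radius R = A/P = 11.12/11.44 = 0.9714 m.
From Manning's equation, S = [nQ / (1 A R^(2/3))]² = [0.038 × 8.85 / (1 × 11.12 × 0.9714^(2/3))]² = 0.000951.

S = 0.000951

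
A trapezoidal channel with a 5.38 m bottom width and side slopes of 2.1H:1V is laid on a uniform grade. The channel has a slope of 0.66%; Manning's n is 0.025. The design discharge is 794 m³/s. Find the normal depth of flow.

y_n = 6.09 m

Manning's equation rearranged: A R^(2/3) = nQ / (1·√S) = 0.025 × 794 / (√0.0066) = 244.3.
Trying y = 5.4 m: A R^(2/3) = 186.1 — short.
Trying y = 6.69 m: A R^(2/3) = 303.1 — over.
Trying y = 6.09 m: A R^(2/3) = 244.4 — ≈ 244.3.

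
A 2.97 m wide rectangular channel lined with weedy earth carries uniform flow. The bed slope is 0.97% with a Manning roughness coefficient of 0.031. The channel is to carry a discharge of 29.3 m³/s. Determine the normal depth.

Manning's equation rearranged: A R^(2/3) = nQ / (1·√S) = 0.031 × 29.3 / (√0.0097) = 9.222.
Trying y = 3.43 m: A R^(2/3) = 10.43 — too large.
Trying y = 2.78 m: A R^(2/3) = 8.079 — too small.
Trying y = 3.1 m: A R^(2/3) = 9.232 — matches.

y_n = 3.1 m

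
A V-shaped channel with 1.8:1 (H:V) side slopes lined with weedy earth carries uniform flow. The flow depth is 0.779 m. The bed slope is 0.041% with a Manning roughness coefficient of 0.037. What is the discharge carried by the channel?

Q = 0.291 m³/s

For a triangular section with side slope z = 1.8: A = zy² = 1.8×0.779² = 1.092 m²; P = 2y√(1+z²) = 2×0.779×2.059 = 3.208 m.
Hydraulic radius R = A/P = 1.092/3.208 = 0.3405 m.
Manning's equation: Q = (1/n) A R^(2/3) S^(1/2) = (1/0.037) × 1.092 × 0.3405^(2/3) × 0.00041^(1/2) = 0.291 m³/s.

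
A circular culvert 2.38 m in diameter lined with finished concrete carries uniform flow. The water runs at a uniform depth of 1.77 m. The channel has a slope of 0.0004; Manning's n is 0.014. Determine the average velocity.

V = 1.14 m/s

For a circular section of diameter D = 2.38 m at depth y = 1.77 m, the central angle is θ = 2 arccos(1 − 2y/D) = 4.16 rad. Then A = (D²/8)(θ − sin θ) = 3.548 m² and P = Dθ/2 = 4.95 m.
Hydraulic radius R = A/P = 3.548/4.95 = 0.7167 m.
From Manning's equation, V = (1/n) R^(2/3) S^(1/2) = (1/0.014) × 0.7167^(2/3) × 0.0004^(1/2) = 1.14 m/s.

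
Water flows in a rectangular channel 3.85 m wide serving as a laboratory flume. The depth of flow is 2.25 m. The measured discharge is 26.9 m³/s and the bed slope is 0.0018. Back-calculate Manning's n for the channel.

n = 0.014

Flow area A = b·y = 3.85 × 2.25 = 8.662 m². Wetted perimeter P = b + 2y = 3.85 + 2×2.25 = 8.35 m.
Hydraulic radius R = A/P = 8.662/8.35 = 1.037 m.
Rearranging Manning's equation: n = (1/Q) A R^(2/3) S^(1/2) = (1/26.9) × 8.662 × 1.037^(2/3) × √0.0018 = 0.014.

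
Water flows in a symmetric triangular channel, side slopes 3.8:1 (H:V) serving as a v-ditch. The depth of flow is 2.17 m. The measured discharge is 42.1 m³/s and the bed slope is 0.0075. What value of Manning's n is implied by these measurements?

n = 0.038

For a triangular section with side slope z = 3.8: A = zy² = 3.8×2.17² = 17.89 m²; P = 2y√(1+z²) = 2×2.17×3.929 = 17.05 m.
Hydraulic radius R = A/P = 17.89/17.05 = 1.049 m.
Rearranging Manning's equation: n = (1/Q) A R^(2/3) S^(1/2) = (1/42.1) × 17.89 × 1.049^(2/3) × √0.0075 = 0.038.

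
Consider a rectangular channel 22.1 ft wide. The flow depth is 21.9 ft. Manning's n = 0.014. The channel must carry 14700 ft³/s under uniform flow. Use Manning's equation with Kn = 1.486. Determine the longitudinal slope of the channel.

S = 0.00574

Flow area A = b·y = 22.1 × 21.9 = 484 ft². Wetted perimeter P = b + 2y = 22.1 + 2×21.9 = 65.9 ft.
Hydraulic radius R = A/P = 484/65.9 = 7.344 ft.
From Manning's equation, S = [nQ / (1.486 A R^(2/3))]² = [0.014 × 14700 / (1.486 × 484 × 7.344^(2/3))]² = 0.00574.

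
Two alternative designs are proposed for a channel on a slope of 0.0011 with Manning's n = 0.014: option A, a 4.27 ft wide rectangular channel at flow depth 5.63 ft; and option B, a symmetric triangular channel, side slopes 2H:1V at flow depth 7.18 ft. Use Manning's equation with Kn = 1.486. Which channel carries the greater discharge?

Channel A: Flow area A = b·y = 4.27 × 5.63 = 24.04 ft². Wetted perimeter P = b + 2y = 4.27 + 2×5.63 = 15.53 ft. Hydraulic radius R = A/P = 24.04/15.53 = 1.548 ft. Q_A = (1.486/0.014)·24.04·1.548^(2/3)·√0.0011 = 113.2 ft³/s.
Channel B: For a triangular section with side slope z = 2: A = zy² = 2×7.18² = 103.1 ft²; P = 2y√(1+z²) = 2×7.18×2.236 = 32.11 ft. Hydraulic radius R = A/P = 103.1/32.11 = 3.211 ft. Q_B = (1.486/0.014)·103.1·3.211^(2/3)·√0.0011 = 790 ft³/s.
Q_A = 113.2 ft³/s vs Q_B = 790 ft³/s, so channel B carries more.

channel B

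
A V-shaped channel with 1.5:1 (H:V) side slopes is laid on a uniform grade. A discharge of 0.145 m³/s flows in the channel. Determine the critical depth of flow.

y_c = 0.286 m

At critical depth, Q² T / (g A³) = 1, i.e. A³/T = Q²/g = 0.145²/9.81 = 0.002143.
Trying y = 0.355 m: A³/T = 0.006343 — over.
Trying y = 0.286 m: A³/T = 0.002153 — close enough.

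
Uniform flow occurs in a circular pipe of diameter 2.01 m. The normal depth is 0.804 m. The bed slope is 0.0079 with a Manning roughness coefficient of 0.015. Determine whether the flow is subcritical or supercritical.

For a circular section of diameter D = 2.01 m at depth y = 0.804 m, the central angle is θ = 2 arccos(1 − 2y/D) = 2.739 rad. Then A = (D²/8)(θ − sin θ) = 1.185 m² and P = Dθ/2 = 2.753 m.
Hydraulic radius R = A/P = 1.185/2.753 = 0.4306 m.
V = (1/n) R^(2/3) √S = (1/0.015) × 0.4306^(2/3) × √0.0079 = 3.379 m/s. Hydraulic depth D_h = A/T = 1.185/1.969 = 0.6018 m.
Froude number Fr = V/√(g·D_h) = 3.379/√(9.81×0.6018) = 1.39, which is greater than 1, so the flow is supercritical.

supercritical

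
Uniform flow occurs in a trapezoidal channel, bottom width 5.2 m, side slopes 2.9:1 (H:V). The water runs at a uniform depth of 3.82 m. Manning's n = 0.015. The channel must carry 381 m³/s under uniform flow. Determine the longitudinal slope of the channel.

With bottom width b = 5.2 m and side slope z = 2.9: A = (b + zy)y = (5.2 + 2.9×3.82)×3.82 = 62.18 m²; P = b + 2y√(1+z²) = 5.2 + 2×3.82×3.068 = 28.64 m.
Hydraulic radius R = A/P = 62.18/28.64 = 2.171 m.
From Manning's equation, S = [nQ / (1 A R^(2/3))]² = [0.015 × 381 / (1 × 62.18 × 2.171^(2/3))]² = 0.003.

S = 0.003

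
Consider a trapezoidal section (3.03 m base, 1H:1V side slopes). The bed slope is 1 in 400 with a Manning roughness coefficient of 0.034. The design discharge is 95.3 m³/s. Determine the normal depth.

y_n = 4.8 m

Manning's equation rearranged: A R^(2/3) = nQ / (1·√S) = 0.034 × 95.3 / (√0.0025) = 64.8.
At y = 5.36 m: A R^(2/3) = 82.22 — over.
At y = 3.31 m: A R^(2/3) = 29.81 — short.
At y = 4.8 m: A R^(2/3) = 64.79 — close enough.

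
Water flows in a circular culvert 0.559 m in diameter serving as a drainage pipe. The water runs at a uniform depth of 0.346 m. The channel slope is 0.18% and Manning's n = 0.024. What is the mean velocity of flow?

V = 0.516 m/s

For a circular section of diameter D = 0.559 m at depth y = 0.346 m, the central angle is θ = 2 arccos(1 − 2y/D) = 3.622 rad. Then A = (D²/8)(θ − sin θ) = 0.1595 m² and P = Dθ/2 = 1.012 m.
Hydraulic radius R = A/P = 0.1595/1.012 = 0.1576 m.
From Manning's equation, V = (1/n) R^(2/3) S^(1/2) = (1/0.024) × 0.1576^(2/3) × 0.0018^(1/2) = 0.516 m/s.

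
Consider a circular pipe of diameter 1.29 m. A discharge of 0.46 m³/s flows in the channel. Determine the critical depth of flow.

At critical depth, Q² T / (g A³) = 1, i.e. A³/T = Q²/g = 0.46²/9.81 = 0.02157.
Trying y = 0.44 m: A³/T = 0.04984 — over.
Trying y = 0.274 m: A³/T = 0.007902 — short.
Trying y = 0.354 m: A³/T = 0.02146 — matches.

y_c = 0.354 m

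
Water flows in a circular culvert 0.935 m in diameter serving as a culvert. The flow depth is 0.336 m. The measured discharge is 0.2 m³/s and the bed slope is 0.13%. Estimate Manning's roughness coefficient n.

n = 0.013

For a circular section of diameter D = 0.935 m at depth y = 0.336 m, the central angle is θ = 2 arccos(1 − 2y/D) = 2.571 rad. Then A = (D²/8)(θ − sin θ) = 0.222 m² and P = Dθ/2 = 1.202 m.
Hydraulic radius R = A/P = 0.222/1.202 = 0.1847 m.
Rearranging Manning's equation: n = (1/Q) A R^(2/3) S^(1/2) = (1/0.2) × 0.222 × 0.1847^(2/3) × √0.0013 = 0.013.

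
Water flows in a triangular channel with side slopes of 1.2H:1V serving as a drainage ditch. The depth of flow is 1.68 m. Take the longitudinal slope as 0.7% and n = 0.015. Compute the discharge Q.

Q = 14.1 m³/s

For a triangular section with side slope z = 1.2: A = zy² = 1.2×1.68² = 3.387 m²; P = 2y√(1+z²) = 2×1.68×1.562 = 5.248 m.
Hydraulic radius R = A/P = 3.387/5.248 = 0.6453 m.
Manning's equation: Q = (1/n) A R^(2/3) S^(1/2) = (1/0.015) × 3.387 × 0.6453^(2/3) × 0.007^(1/2) = 14.1 m³/s.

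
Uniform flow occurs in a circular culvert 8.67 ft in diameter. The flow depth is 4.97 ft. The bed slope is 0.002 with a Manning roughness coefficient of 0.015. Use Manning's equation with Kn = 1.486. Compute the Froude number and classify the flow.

subcritical

For a circular section of diameter D = 8.67 ft at depth y = 4.97 ft, the central angle is θ = 2 arccos(1 − 2y/D) = 3.436 rad. Then A = (D²/8)(θ − sin θ) = 35 ft² and P = Dθ/2 = 14.89 ft.
Hydraulic radius R = A/P = 35/14.89 = 2.35 ft.
V = (1.486/n) R^(2/3) √S = (1.486/0.015) × 2.35^(2/3) × √0.002 = 7.832 ft/s. Hydraulic depth D_h = A/T = 35/8.576 = 4.081 ft.
Froude number Fr = V/√(g·D_h) = 7.832/√(32.2×4.081) = 0.683, which is less than 1, so the flow is subcritical.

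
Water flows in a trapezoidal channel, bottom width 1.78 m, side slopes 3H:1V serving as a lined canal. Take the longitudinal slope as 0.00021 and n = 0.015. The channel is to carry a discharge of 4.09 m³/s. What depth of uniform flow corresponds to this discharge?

Manning's equation rearranged: A R^(2/3) = nQ / (1·√S) = 0.015 × 4.09 / (√0.00021) = 4.234.
Trying y = 0.79 m: A R^(2/3) = 2.021 — short.
Trying y = 1.29 m: A R^(2/3) = 5.927 — over.
Trying y = 1.11 m: A R^(2/3) = 4.232 — ≈ 4.234.

y_n = 1.11 m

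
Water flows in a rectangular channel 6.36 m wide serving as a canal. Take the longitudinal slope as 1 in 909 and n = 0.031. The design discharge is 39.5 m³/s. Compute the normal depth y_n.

Manning's equation rearranged: A R^(2/3) = nQ / (1·√S) = 0.031 × 39.5 / (√0.0011) = 36.92.
At y = 3.52 m: A R^(2/3) = 31.52 — low.
At y = 3.97 m: A R^(2/3) = 36.89 — close enough.

y_n = 3.97 m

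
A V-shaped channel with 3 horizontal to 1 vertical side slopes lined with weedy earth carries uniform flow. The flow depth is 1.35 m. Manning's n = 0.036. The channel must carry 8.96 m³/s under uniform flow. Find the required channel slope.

S = 0.00631

For a triangular section with side slope z = 3: A = zy² = 3×1.35² = 5.468 m²; P = 2y√(1+z²) = 2×1.35×3.162 = 8.538 m.
Hydraulic radius R = A/P = 5.468/8.538 = 0.6404 m.
From Manning's equation, S = [nQ / (1 A R^(2/3))]² = [0.036 × 8.96 / (1 × 5.468 × 0.6404^(2/3))]² = 0.00631.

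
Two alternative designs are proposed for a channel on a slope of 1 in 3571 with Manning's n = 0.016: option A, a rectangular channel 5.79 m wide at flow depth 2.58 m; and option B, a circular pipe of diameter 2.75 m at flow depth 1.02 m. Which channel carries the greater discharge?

Channel A: Flow area A = b·y = 5.79 × 2.58 = 14.94 m². Wetted perimeter P = b + 2y = 5.79 + 2×2.58 = 10.95 m. Hydraulic radius R = A/P = 14.94/10.95 = 1.364 m. Q_A = (1/0.016)·14.94·1.364^(2/3)·√0.00028 = 19.22 m³/s.
Channel B: For a circular section of diameter D = 2.75 m at depth y = 1.02 m, the central angle is θ = 2 arccos(1 − 2y/D) = 2.619 rad. Then A = (D²/8)(θ − sin θ) = 2.004 m² and P = Dθ/2 = 3.602 m. Hydraulic radius R = A/P = 2.004/3.602 = 0.5566 m. Q_B = (1/0.016)·2.004·0.5566^(2/3)·√0.00028 = 1.419 m³/s.
Q_A = 19.22 m³/s vs Q_B = 1.419 m³/s, so channel A carries more.

channel A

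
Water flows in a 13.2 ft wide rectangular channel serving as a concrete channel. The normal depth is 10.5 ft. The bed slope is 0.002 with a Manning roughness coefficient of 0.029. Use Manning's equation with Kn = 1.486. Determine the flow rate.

Flow area A = b·y = 13.2 × 10.5 = 138.6 ft². Wetted perimeter P = b + 2y = 13.2 + 2×10.5 = 34.2 ft.
Hydraulic radius R = A/P = 138.6/34.2 = 4.053 ft.
Manning's equation: Q = (1.486/n) A R^(2/3) S^(1/2) = (1.486/0.029) × 138.6 × 4.053^(2/3) × 0.002^(1/2) = 807 ft³/s.

Q = 807 ft³/s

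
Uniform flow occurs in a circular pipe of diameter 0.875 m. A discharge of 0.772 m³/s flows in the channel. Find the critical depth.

At critical depth, Q² T / (g A³) = 1, i.e. A³/T = Q²/g = 0.772²/9.81 = 0.06075.
At y = 0.661 m: A³/T = 0.1539 — over.
At y = 0.448 m: A³/T = 0.03401 — short.
At y = 0.521 m: A³/T = 0.06055 — ≈ 0.06075.

y_c = 0.521 m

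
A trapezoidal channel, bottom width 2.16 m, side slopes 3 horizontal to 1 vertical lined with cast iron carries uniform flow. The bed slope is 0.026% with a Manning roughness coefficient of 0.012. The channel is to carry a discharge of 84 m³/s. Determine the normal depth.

Manning's equation rearranged: A R^(2/3) = nQ / (1·√S) = 0.012 × 84 / (√0.00026) = 62.51.
At y = 2.71 m: A R^(2/3) = 35.64 — short.
At y = 4.08 m: A R^(2/3) = 96.38 — over.
At y = 3.42 m: A R^(2/3) = 62.51 — matches.

y_n = 3.42 m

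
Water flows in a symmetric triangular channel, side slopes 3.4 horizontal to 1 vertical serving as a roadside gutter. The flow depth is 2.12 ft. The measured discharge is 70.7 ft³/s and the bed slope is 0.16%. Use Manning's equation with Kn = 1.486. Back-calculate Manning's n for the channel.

n = 0.013

For a triangular section with side slope z = 3.4: A = zy² = 3.4×2.12² = 15.28 ft²; P = 2y√(1+z²) = 2×2.12×3.544 = 15.03 ft.
Hydraulic radius R = A/P = 15.28/15.03 = 1.017 ft.
Rearranging Manning's equation: n = (1.486/Q) A R^(2/3) S^(1/2) = (1.486/70.7) × 15.28 × 1.017^(2/3) × √0.0016 = 0.013.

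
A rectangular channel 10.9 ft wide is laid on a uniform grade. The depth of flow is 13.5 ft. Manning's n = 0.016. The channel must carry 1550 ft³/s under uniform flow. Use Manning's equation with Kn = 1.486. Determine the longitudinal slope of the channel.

Flow area A = b·y = 10.9 × 13.5 = 147.2 ft². Wetted perimeter P = b + 2y = 10.9 + 2×13.5 = 37.9 ft.
Hydraulic radius R = A/P = 147.2/37.9 = 3.883 ft.
From Manning's equation, S = [nQ / (1.486 A R^(2/3))]² = [0.016 × 1550 / (1.486 × 147.2 × 3.883^(2/3))]² = 0.00211.

S = 0.00211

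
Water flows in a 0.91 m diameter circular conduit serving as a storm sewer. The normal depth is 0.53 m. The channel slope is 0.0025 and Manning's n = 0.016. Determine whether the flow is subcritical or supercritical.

For a circular section of diameter D = 0.91 m at depth y = 0.53 m, the central angle is θ = 2 arccos(1 − 2y/D) = 3.473 rad. Then A = (D²/8)(θ − sin θ) = 0.3931 m² and P = Dθ/2 = 1.58 m.
Hydraulic radius R = A/P = 0.3931/1.58 = 0.2488 m.
V = (1/n) R^(2/3) √S = (1/0.016) × 0.2488^(2/3) × √0.0025 = 1.236 m/s. Hydraulic depth D_h = A/T = 0.3931/0.8976 = 0.438 m.
Froude number Fr = V/√(g·D_h) = 1.236/√(9.81×0.438) = 0.596, which is less than 1, so the flow is subcritical.

subcritical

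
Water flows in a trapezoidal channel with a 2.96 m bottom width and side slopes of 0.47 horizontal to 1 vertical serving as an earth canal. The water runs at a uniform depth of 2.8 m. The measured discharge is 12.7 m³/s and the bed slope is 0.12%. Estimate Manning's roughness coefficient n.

n = 0.0391

With bottom width b = 2.96 m and side slope z = 0.47: A = (b + zy)y = (2.96 + 0.47×2.8)×2.8 = 11.97 m²; P = b + 2y√(1+z²) = 2.96 + 2×2.8×1.105 = 9.148 m.
Hydraulic radius R = A/P = 11.97/9.148 = 1.309 m.
Rearranging Manning's equation: n = (1/Q) A R^(2/3) S^(1/2) = (1/12.7) × 11.97 × 1.309^(2/3) × √0.0012 = 0.0391.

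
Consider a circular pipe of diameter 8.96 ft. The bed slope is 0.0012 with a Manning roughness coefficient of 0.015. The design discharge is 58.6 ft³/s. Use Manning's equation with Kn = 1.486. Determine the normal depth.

y_n = 2.41 ft

Manning's equation rearranged: A R^(2/3) = nQ / (1.486·√S) = 0.015 × 58.6 / (1.486 × √0.0012) = 17.08.
Try y = 1.87 ft: A R^(2/3) = 10.3 — low.
Try y = 2.77 ft: A R^(2/3) = 22.4 — high.
Try y = 2.41 ft: A R^(2/3) = 17.08 — ≈ 17.08.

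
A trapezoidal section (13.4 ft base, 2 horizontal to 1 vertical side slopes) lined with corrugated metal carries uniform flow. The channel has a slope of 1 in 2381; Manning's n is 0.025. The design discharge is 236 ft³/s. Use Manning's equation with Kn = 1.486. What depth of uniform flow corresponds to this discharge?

y_n = 4.32 ft

Manning's equation rearranged: A R^(2/3) = nQ / (1.486·√S) = 0.025 × 236 / (1.486 × √0.00042) = 193.7.
Try y = 5.01 ft: A R^(2/3) = 258.9 — high.
Try y = 3.38 ft: A R^(2/3) = 121.8 — low.
Try y = 4.32 ft: A R^(2/3) = 194.1 — ≈ 193.7.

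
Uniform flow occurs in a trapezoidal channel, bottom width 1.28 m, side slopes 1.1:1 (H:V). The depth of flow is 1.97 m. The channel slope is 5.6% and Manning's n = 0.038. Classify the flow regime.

With bottom width b = 1.28 m and side slope z = 1.1: A = (b + zy)y = (1.28 + 1.1×1.97)×1.97 = 6.791 m²; P = b + 2y√(1+z²) = 1.28 + 2×1.97×1.487 = 7.137 m.
Hydraulic radius R = A/P = 6.791/7.137 = 0.9514 m.
V = (1/n) R^(2/3) √S = (1/0.038) × 0.9514^(2/3) × √0.056 = 6.024 m/s. Hydraulic depth D_h = A/T = 6.791/5.614 = 1.21 m.
Froude number Fr = V/√(g·D_h) = 6.024/√(9.81×1.21) = 1.75, which is greater than 1, so the flow is supercritical.

supercritical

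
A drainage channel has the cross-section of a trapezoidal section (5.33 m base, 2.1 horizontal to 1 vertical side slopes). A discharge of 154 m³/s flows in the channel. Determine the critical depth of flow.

At critical depth, Q² T / (g A³) = 1, i.e. A³/T = Q²/g = 154²/9.81 = 2418.
Trying y = 2.06 m: A³/T = 562.9 — low.
Trying y = 3.02 m: A³/T = 2431 — matches.

y_c = 3.02 m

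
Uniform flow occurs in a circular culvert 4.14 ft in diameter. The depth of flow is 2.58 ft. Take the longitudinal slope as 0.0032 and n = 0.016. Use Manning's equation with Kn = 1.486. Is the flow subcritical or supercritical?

subcritical

For a circular section of diameter D = 4.14 ft at depth y = 2.58 ft, the central angle is θ = 2 arccos(1 − 2y/D) = 3.639 rad. Then A = (D²/8)(θ − sin θ) = 8.821 ft² and P = Dθ/2 = 7.534 ft.
Hydraulic radius R = A/P = 8.821/7.534 = 1.171 ft.
V = (1.486/n) R^(2/3) √S = (1.486/0.016) × 1.171^(2/3) × √0.0032 = 5.836 ft/s. Hydraulic depth D_h = A/T = 8.821/4.012 = 2.198 ft.
Froude number Fr = V/√(g·D_h) = 5.836/√(32.2×2.198) = 0.694, which is less than 1, so the flow is subcritical.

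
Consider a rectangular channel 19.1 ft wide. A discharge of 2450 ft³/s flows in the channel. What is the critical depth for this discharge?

For a rectangular channel, critical depth y_c = (q²/g)^(1/3) where q = Q/b = 2450/19.1 = 128.3 ft²/s.
So y_c = (128.3²/32.2)^(1/3) = 7.99 ft.

y_c = 7.99 ft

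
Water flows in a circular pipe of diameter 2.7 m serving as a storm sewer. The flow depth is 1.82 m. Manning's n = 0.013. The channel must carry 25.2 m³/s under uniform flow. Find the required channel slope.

S = 0.00873

For a circular section of diameter D = 2.7 m at depth y = 1.82 m, the central angle is θ = 2 arccos(1 − 2y/D) = 3.853 rad. Then A = (D²/8)(θ − sin θ) = 4.106 m² and P = Dθ/2 = 5.201 m.
Hydraulic radius R = A/P = 4.106/5.201 = 0.7894 m.
From Manning's equation, S = [nQ / (1 A R^(2/3))]² = [0.013 × 25.2 / (1 × 4.106 × 0.7894^(2/3))]² = 0.00873.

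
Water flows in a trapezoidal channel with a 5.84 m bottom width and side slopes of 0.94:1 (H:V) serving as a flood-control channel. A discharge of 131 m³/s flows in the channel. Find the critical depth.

At critical depth, Q² T / (g A³) = 1, i.e. A³/T = Q²/g = 131²/9.81 = 1749.
Try y = 3.69 m: A³/T = 3172 — too large.
Try y = 2.13 m: A³/T = 473.4 — too small.
Try y = 3.12 m: A³/T = 1752 — close enough.

y_c = 3.12 m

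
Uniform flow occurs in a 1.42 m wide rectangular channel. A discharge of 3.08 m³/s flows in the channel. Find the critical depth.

For a rectangular channel, critical depth y_c = (q²/g)^(1/3) where q = Q/b = 3.08/1.42 = 2.169 m²/s.
So y_c = (2.169²/9.81)^(1/3) = 0.783 m.

y_c = 0.783 m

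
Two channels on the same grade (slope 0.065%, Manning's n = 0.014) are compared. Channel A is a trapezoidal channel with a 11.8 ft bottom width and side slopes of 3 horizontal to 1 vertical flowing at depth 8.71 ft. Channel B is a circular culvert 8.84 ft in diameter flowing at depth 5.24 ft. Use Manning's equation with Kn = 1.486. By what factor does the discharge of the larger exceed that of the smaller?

14

Channel A: With bottom width b = 11.8 ft and side slope z = 3: A = (b + zy)y = (11.8 + 3×8.71)×8.71 = 330.4 ft²; P = b + 2y√(1+z²) = 11.8 + 2×8.71×3.162 = 66.89 ft. Hydraulic radius R = A/P = 330.4/66.89 = 4.939 ft. Q_A = (1.486/0.014)·330.4·4.939^(2/3)·√0.00065 = 2593 ft³/s.
Channel B: For a circular section of diameter D = 8.84 ft at depth y = 5.24 ft, the central angle is θ = 2 arccos(1 − 2y/D) = 3.515 rad. Then A = (D²/8)(θ − sin θ) = 37.89 ft² and P = Dθ/2 = 15.54 ft. Hydraulic radius R = A/P = 37.89/15.54 = 2.439 ft. Q_B = (1.486/0.014)·37.89·2.439^(2/3)·√0.00065 = 185.8 ft³/s.
The larger discharge is 2593 ft³/s and the smaller is 185.8 ft³/s; the ratio is 14.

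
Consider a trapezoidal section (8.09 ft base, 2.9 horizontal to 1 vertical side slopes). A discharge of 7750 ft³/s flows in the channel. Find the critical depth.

y_c = 12.2 ft

At critical depth, Q² T / (g A³) = 1, i.e. A³/T = Q²/g = 7750²/32.2 = 1865000.
At y = 10.3 ft: A³/T = 881200 — short.
At y = 14.7 ft: A³/T = 4440000 — over.
At y = 12.2 ft: A³/T = 1892000 — matches.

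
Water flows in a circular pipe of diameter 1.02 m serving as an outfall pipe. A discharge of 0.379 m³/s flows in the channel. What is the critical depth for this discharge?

y_c = 0.343 m

At critical depth, Q² T / (g A³) = 1, i.e. A³/T = Q²/g = 0.379²/9.81 = 0.01464.
At y = 0.436 m: A³/T = 0.0367 — high.
At y = 0.306 m: A³/T = 0.009375 — low.
At y = 0.343 m: A³/T = 0.01458 — close enough.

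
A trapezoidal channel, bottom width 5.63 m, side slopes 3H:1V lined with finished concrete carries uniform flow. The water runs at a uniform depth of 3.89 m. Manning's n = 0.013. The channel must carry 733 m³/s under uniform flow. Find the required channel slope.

S = 0.0069

With bottom width b = 5.63 m and side slope z = 3: A = (b + zy)y = (5.63 + 3×3.89)×3.89 = 67.3 m²; P = b + 2y√(1+z²) = 5.63 + 2×3.89×3.162 = 30.23 m.
Hydraulic radius R = A/P = 67.3/30.23 = 2.226 m.
From Manning's equation, S = [nQ / (1 A R^(2/3))]² = [0.013 × 733 / (1 × 67.3 × 2.226^(2/3))]² = 0.0069.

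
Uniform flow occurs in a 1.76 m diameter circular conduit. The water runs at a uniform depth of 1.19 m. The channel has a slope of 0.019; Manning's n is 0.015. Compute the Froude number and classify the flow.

supercritical

For a circular section of diameter D = 1.76 m at depth y = 1.19 m, the central angle is θ = 2 arccos(1 − 2y/D) = 3.862 rad. Then A = (D²/8)(θ − sin θ) = 1.751 m² and P = Dθ/2 = 3.398 m.
Hydraulic radius R = A/P = 1.751/3.398 = 0.5151 m.
V = (1/n) R^(2/3) √S = (1/0.015) × 0.5151^(2/3) × √0.019 = 5.905 m/s. Hydraulic depth D_h = A/T = 1.751/1.647 = 1.063 m.
Froude number Fr = V/√(g·D_h) = 5.905/√(9.81×1.063) = 1.83, which is greater than 1, so the flow is supercritical.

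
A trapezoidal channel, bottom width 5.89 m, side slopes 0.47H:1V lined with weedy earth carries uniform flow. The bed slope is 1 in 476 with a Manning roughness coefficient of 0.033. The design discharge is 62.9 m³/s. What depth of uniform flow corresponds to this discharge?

Manning's equation rearranged: A R^(2/3) = nQ / (1·√S) = 0.033 × 62.9 / (√0.002101) = 45.29.
Try y = 3.21 m: A R^(2/3) = 35.52 — short.
Try y = 4.15 m: A R^(2/3) = 54.38 — over.
Try y = 3.72 m: A R^(2/3) = 45.31 — close enough.

y_n = 3.72 m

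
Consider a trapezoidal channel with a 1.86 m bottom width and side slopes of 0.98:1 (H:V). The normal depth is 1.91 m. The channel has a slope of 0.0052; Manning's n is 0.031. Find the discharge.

With bottom width b = 1.86 m and side slope z = 0.98: A = (b + zy)y = (1.86 + 0.98×1.91)×1.91 = 7.128 m²; P = b + 2y√(1+z²) = 1.86 + 2×1.91×1.4 = 7.209 m.
Hydraulic radius R = A/P = 7.128/7.209 = 0.9888 m.
Manning's equation: Q = (1/n) A R^(2/3) S^(1/2) = (1/0.031) × 7.128 × 0.9888^(2/3) × 0.0052^(1/2) = 16.5 m³/s.

Q = 16.5 m³/s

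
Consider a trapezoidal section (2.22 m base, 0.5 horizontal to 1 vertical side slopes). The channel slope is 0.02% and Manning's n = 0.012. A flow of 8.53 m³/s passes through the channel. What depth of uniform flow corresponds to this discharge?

y_n = 2.17 m

Manning's equation rearranged: A R^(2/3) = nQ / (1·√S) = 0.012 × 8.53 / (√0.0002) = 7.238.
At y = 1.68 m: A R^(2/3) = 4.65 — low.
At y = 2.42 m: A R^(2/3) = 8.779 — high.
At y = 2.17 m: A R^(2/3) = 7.239 — matches.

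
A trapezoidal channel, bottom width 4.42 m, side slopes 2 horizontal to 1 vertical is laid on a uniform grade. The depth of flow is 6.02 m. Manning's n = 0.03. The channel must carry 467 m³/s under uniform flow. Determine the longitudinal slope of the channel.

S = 0.00431

With bottom width b = 4.42 m and side slope z = 2: A = (b + zy)y = (4.42 + 2×6.02)×6.02 = 99.09 m²; P = b + 2y√(1+z²) = 4.42 + 2×6.02×2.236 = 31.34 m.
Hydraulic radius R = A/P = 99.09/31.34 = 3.162 m.
From Manning's equation, S = [nQ / (1 A R^(2/3))]² = [0.03 × 467 / (1 × 99.09 × 3.162^(2/3))]² = 0.00431.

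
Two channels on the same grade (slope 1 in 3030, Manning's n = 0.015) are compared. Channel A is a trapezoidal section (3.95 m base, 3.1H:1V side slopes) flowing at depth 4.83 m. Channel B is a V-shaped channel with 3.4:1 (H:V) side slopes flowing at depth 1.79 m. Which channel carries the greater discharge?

Channel A: With bottom width b = 3.95 m and side slope z = 3.1: A = (b + zy)y = (3.95 + 3.1×4.83)×4.83 = 91.4 m²; P = b + 2y√(1+z²) = 3.95 + 2×4.83×3.257 = 35.42 m. Hydraulic radius R = A/P = 91.4/35.42 = 2.581 m. Q_A = (1/0.015)·91.4·2.581^(2/3)·√0.00033 = 208.3 m³/s.
Channel B: For a triangular section with side slope z = 3.4: A = zy² = 3.4×1.79² = 10.89 m²; P = 2y√(1+z²) = 2×1.79×3.544 = 12.69 m. Hydraulic radius R = A/P = 10.89/12.69 = 0.8586 m. Q_B = (1/0.015)·10.89·0.8586^(2/3)·√0.00033 = 11.92 m³/s.
Q_A = 208.3 m³/s vs Q_B = 11.92 m³/s, so channel A carries more.

channel A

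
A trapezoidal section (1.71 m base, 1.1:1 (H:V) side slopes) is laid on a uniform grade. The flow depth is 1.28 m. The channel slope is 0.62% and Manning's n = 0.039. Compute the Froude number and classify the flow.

With bottom width b = 1.71 m and side slope z = 1.1: A = (b + zy)y = (1.71 + 1.1×1.28)×1.28 = 3.991 m²; P = b + 2y√(1+z²) = 1.71 + 2×1.28×1.487 = 5.516 m.
Hydraulic radius R = A/P = 3.991/5.516 = 0.7236 m.
V = (1/n) R^(2/3) √S = (1/0.039) × 0.7236^(2/3) × √0.0062 = 1.627 m/s. Hydraulic depth D_h = A/T = 3.991/4.526 = 0.8818 m.
Froude number Fr = V/√(g·D_h) = 1.627/√(9.81×0.8818) = 0.553, which is less than 1, so the flow is subcritical.

subcritical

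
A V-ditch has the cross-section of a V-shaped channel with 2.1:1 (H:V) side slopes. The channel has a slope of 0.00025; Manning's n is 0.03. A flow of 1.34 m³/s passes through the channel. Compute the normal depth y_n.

y_n = 1.31 m

Manning's equation rearranged: A R^(2/3) = nQ / (1·√S) = 0.03 × 1.34 / (√0.00025) = 2.542.
At y = 1.5 m: A R^(2/3) = 3.644 — high.
At y = 1.1 m: A R^(2/3) = 1.593 — low.
At y = 1.31 m: A R^(2/3) = 2.539 — close enough.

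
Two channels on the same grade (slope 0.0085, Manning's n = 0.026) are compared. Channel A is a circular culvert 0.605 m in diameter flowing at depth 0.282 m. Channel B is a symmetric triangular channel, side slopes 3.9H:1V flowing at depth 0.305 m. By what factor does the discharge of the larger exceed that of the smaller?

2.8

Channel A: For a circular section of diameter D = 0.605 m at depth y = 0.282 m, the central angle is θ = 2 arccos(1 − 2y/D) = 3.006 rad. Then A = (D²/8)(θ − sin θ) = 0.1313 m² and P = Dθ/2 = 0.9093 m. Hydraulic radius R = A/P = 0.1313/0.9093 = 0.1444 m. Q_A = (1/0.026)·0.1313·0.1444^(2/3)·√0.0085 = 0.1282 m³/s.
Channel B: For a triangular section with side slope z = 3.9: A = zy² = 3.9×0.305² = 0.3628 m²; P = 2y√(1+z²) = 2×0.305×4.026 = 2.456 m. Hydraulic radius R = A/P = 0.3628/2.456 = 0.1477 m. Q_B = (1/0.026)·0.3628·0.1477^(2/3)·√0.0085 = 0.3595 m³/s.
The larger discharge is 0.3595 m³/s and the smaller is 0.1282 m³/s; the ratio is 2.8.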